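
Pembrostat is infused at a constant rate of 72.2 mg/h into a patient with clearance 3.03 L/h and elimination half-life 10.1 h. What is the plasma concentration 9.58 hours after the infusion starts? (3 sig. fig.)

Css = rate / CL = 72.2 / 3.03 = 23.83 µg/mL
k = ln 2 / 10.1 = 0.06863 h⁻¹
C(t) = Css (1 − e^(−kt)) = 23.83 × (1 − e^(−0.6575)) = 23.83 × 0.4818 ≈ 11.5 µg/mL

11.5 µg/mL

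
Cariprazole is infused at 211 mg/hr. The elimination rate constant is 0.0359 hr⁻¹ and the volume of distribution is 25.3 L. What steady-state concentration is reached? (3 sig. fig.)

CL = k · V = 0.0359 × 25.3 = 0.9083 L/hr
Css = rate / CL = 211 / 0.9083 ≈ 232 µg/mL

232 µg/mL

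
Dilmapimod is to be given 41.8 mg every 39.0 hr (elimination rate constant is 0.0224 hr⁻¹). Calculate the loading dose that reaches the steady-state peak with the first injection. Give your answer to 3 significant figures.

Accumulation ratio R = 1 / (1 − e^(−kτ)) = 1 / (1 − e^(−0.02240×39.0)) = 1 / (1 − 0.4174) = 1.717
Loading dose = maintenance dose × R = 41.8 × 1.717 ≈ 71.8 mg

71.8 mg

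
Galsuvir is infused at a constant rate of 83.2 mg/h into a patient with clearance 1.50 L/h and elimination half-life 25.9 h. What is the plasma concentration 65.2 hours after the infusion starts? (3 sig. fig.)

Css = rate / CL = 83.2 / 1.50 = 55.47 µg/mL
k = ln 2 / 25.9 = 0.02676 h⁻¹
C(t) = Css (1 − e^(−kt)) = 55.47 × (1 − e^(−1.745)) = 55.47 × 0.8253 ≈ 45.8 µg/mL

45.8 µg/mL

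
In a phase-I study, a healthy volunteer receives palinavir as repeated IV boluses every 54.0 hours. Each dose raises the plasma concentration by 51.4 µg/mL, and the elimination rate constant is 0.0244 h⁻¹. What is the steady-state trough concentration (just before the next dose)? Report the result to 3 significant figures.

Fraction remaining after one interval: e^(−kτ) = e^(−0.02440 × 54.0) = 0.2678
R = 1 / (1 − 0.2678) = 1.366
Css,max = 51.4 × 1.366 = 70.20 µg/mL
Css,min = Css,max × e^(−kτ) = 70.20 × 0.2678 ≈ 18.8 µg/mL

18.8 µg/mL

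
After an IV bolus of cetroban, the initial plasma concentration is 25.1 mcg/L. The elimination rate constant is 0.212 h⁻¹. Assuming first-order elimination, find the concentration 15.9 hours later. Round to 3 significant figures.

C(t) = C₀ e^(−kt) = 25.1 × e^(−0.2120 × 15.9) = 25.1 × e^(−3.371) = 25.1 × 0.03436 ≈ 0.862 mcg/L

0.862 mcg/L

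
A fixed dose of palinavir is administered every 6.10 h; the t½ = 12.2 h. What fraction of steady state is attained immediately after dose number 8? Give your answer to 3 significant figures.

k = ln 2 / 12.2 = 0.05682 h⁻¹
f_n = 1 − e^(−nkτ) = 1 − e^(−8 × 0.05682 × 6.10) = 1 − e^(−2.773) = 1 − 0.06250 ≈ 0.938

0.938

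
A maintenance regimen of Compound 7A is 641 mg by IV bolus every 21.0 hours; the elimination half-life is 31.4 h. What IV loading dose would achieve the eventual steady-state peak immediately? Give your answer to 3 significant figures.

k = ln 2 / 31.4 = 0.02207 h⁻¹
Accumulation ratio R = 1 / (1 − e^(−kτ)) = 1 / (1 − e^(−0.02207×21.0)) = 1 / (1 − 0.6290) = 2.696
Loading dose = maintenance dose × R = 641 × 2.696 ≈ 1730 mg

1730 mg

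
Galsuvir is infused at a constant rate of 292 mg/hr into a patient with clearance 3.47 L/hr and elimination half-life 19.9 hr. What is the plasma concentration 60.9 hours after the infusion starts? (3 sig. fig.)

74.1 µg/mL

Css = rate / CL = 292 / 3.47 = 84.15 µg/mL
k = ln 2 / 19.9 = 0.03483 hr⁻¹
C(t) = Css (1 − e^(−kt)) = 84.15 × (1 − e^(−2.121)) = 84.15 × 0.8801 ≈ 74.1 µg/mL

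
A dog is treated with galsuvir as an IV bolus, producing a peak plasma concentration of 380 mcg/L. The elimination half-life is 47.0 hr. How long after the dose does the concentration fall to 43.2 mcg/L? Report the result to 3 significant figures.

k = ln 2 / 47.0 = 0.01475 hr⁻¹
C(t) = C₀ e^(−kt)  ⇒  t = ln(C₀/C) / k
t = ln(380/43.2) / 0.01475 = 2.174 / 0.01475 ≈ 147 hours

147 hours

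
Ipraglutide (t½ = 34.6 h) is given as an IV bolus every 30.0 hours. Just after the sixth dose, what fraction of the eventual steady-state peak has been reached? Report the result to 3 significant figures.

0.973

k = ln 2 / 34.6 = 0.02003 h⁻¹
f_n = 1 − e^(−nkτ) = 1 − e^(−6 × 0.02003 × 30.0) = 1 − e^(−3.606) = 1 − 0.02716 ≈ 0.973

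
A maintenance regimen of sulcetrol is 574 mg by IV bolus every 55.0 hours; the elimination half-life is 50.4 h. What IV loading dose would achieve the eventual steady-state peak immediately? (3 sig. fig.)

k = ln 2 / 50.4 = 0.01375 h⁻¹
Accumulation ratio R = 1 / (1 − e^(−kτ)) = 1 / (1 − e^(−0.01375×55.0)) = 1 / (1 − 0.4693) = 1.884
Loading dose = maintenance dose × R = 574 × 1.884 ≈ 1080 mg

1080 mg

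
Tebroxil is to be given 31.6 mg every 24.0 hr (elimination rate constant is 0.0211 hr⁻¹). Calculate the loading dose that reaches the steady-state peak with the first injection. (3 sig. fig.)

79.5 mg

Accumulation ratio R = 1 / (1 − e^(−kτ)) = 1 / (1 − e^(−0.02110×24.0)) = 1 / (1 − 0.6027) = 2.517
Loading dose = maintenance dose × R = 31.6 × 2.517 ≈ 79.5 mg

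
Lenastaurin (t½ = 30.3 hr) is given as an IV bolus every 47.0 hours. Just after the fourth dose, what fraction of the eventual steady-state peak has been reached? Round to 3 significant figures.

0.986

k = ln 2 / 30.3 = 0.02288 hr⁻¹
f_n = 1 − e^(−nkτ) = 1 − e^(−4 × 0.02288 × 47.0) = 1 − e^(−4.301) = 1 − 0.01356 ≈ 0.986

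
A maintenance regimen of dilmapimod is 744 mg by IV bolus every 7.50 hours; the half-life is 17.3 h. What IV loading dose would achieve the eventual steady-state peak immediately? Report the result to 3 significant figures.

k = ln 2 / 17.3 = 0.04007 h⁻¹
Accumulation ratio R = 1 / (1 − e^(−kτ)) = 1 / (1 − e^(−0.04007×7.50)) = 1 / (1 − 0.7404) = 3.853
Loading dose = maintenance dose × R = 744 × 3.853 ≈ 2870 mg

2870 mg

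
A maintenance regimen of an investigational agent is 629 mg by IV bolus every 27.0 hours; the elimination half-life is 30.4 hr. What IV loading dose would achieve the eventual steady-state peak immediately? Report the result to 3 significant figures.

k = ln 2 / 30.4 = 0.02280 hr⁻¹
Accumulation ratio R = 1 / (1 − e^(−kτ)) = 1 / (1 − e^(−0.02280×27.0)) = 1 / (1 − 0.5403) = 2.175
Loading dose = maintenance dose × R = 629 × 2.175 ≈ 1370 mg

1370 mg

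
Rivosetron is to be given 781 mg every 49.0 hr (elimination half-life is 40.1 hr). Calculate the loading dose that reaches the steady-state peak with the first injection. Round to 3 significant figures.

k = ln 2 / 40.1 = 0.01729 hr⁻¹
Accumulation ratio R = 1 / (1 − e^(−kτ)) = 1 / (1 − e^(−0.01729×49.0)) = 1 / (1 − 0.4287) = 1.750
Loading dose = maintenance dose × R = 781 × 1.750 ≈ 1370 mg

1370 mg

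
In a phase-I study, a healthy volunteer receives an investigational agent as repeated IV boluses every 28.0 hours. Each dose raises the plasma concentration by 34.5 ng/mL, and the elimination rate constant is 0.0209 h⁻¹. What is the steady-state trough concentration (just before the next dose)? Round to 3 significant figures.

43.4 ng/mL

Fraction remaining after one interval: e^(−kτ) = e^(−0.02090 × 28.0) = 0.5570
R = 1 / (1 − 0.5570) = 2.257
Css,max = 34.5 × 2.257 = 77.88 ng/mL
Css,min = Css,max × e^(−kτ) = 77.88 × 0.5570 ≈ 43.4 ng/mL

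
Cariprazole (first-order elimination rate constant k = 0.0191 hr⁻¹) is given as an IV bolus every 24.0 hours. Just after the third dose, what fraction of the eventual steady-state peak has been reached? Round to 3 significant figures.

0.747

f_n = 1 − e^(−nkτ) = 1 − e^(−3 × 0.01910 × 24.0) = 1 − e^(−1.375) = 1 − 0.2528 ≈ 0.747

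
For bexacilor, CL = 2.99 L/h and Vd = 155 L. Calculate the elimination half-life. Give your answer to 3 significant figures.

k = CL / V = 2.99 / 155 = 0.01929 h⁻¹
t½ = ln 2 / k = ln 2 / 0.01929 ≈ 35.9 hours

35.9 hours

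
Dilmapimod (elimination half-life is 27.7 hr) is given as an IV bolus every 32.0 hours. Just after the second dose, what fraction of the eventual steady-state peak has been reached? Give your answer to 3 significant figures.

0.798

k = ln 2 / 27.7 = 0.02502 hr⁻¹
f_n = 1 − e^(−nkτ) = 1 − e^(−2 × 0.02502 × 32.0) = 1 − e^(−1.601) = 1 − 0.2016 ≈ 0.798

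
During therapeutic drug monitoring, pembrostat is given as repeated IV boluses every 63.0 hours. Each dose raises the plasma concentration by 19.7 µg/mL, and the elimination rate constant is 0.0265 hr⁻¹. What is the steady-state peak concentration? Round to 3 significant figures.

Fraction remaining after one interval: e^(−kτ) = e^(−0.02650 × 63.0) = 0.1883
R = 1 / (1 − 0.1883) = 1.232
Css,max = 19.7 × 1.232 ≈ 24.3 µg/mL

24.3 µg/mL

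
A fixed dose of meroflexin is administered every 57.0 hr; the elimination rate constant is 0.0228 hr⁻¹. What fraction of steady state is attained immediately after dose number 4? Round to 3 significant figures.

0.994

f_n = 1 − e^(−nkτ) = 1 − e^(−4 × 0.02280 × 57.0) = 1 − e^(−5.198) = 1 − 0.005525 ≈ 0.994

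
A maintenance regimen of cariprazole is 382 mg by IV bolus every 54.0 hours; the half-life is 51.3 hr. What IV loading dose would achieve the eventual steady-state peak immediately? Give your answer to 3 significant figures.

k = ln 2 / 51.3 = 0.01351 hr⁻¹
Accumulation ratio R = 1 / (1 − e^(−kτ)) = 1 / (1 − e^(−0.01351×54.0)) = 1 / (1 − 0.4821) = 1.931
Loading dose = maintenance dose × R = 382 × 1.931 ≈ 738 mg

738 mg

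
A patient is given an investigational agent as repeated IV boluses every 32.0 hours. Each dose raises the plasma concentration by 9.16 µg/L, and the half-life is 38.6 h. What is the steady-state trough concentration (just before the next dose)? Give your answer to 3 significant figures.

k = ln 2 / 38.6 = 0.01796 h⁻¹
Fraction remaining after one interval: e^(−kτ) = e^(−0.01796 × 32.0) = 0.5629
R = 1 / (1 − 0.5629) = 2.288
Css,max = 9.16 × 2.288 = 20.96 µg/L
Css,min = Css,max × e^(−kτ) = 20.96 × 0.5629 ≈ 11.8 µg/L

11.8 µg/L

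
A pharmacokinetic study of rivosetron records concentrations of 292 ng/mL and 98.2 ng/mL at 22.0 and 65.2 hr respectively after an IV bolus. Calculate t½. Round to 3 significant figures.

27.5 hours

k = ln(C₁/C₂) / (t₂ − t₁) = ln(292/98.2) / (65.2 − 22.0)
  = 1.090 / 43.20 = 0.02523 hr⁻¹
t½ = ln 2 / k = ln 2 / 0.02523 ≈ 27.5 hours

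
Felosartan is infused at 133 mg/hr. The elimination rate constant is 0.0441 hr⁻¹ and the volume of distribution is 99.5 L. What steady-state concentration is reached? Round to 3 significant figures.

30.3 µg/mL

CL = k · V = 0.0441 × 99.5 = 4.388 L/hr
Css = rate / CL = 133 / 4.388 ≈ 30.3 µg/mL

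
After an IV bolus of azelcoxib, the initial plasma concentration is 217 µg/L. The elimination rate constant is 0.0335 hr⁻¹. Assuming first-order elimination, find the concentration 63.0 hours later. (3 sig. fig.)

C(t) = C₀ e^(−kt) = 217 × e^(−0.03350 × 63.0) = 217 × e^(−2.111) = 217 × 0.1212 ≈ 26.3 µg/L

26.3 µg/L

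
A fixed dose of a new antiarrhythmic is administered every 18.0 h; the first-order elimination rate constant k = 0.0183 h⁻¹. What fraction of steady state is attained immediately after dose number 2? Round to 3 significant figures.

0.483

f_n = 1 − e^(−nkτ) = 1 − e^(−2 × 0.01830 × 18.0) = 1 − e^(−0.6588) = 1 − 0.5175 ≈ 0.483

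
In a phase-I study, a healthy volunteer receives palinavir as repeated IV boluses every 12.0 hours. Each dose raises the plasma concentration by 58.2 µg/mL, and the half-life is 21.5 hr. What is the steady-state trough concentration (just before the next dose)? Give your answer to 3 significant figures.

123 µg/mL

k = ln 2 / 21.5 = 0.03224 hr⁻¹
Fraction remaining after one interval: e^(−kτ) = e^(−0.03224 × 12.0) = 0.6792
R = 1 / (1 − 0.6792) = 3.117
Css,max = 58.2 × 3.117 = 181.4 µg/mL
Css,min = Css,max × e^(−kτ) = 181.4 × 0.6792 ≈ 123 µg/mL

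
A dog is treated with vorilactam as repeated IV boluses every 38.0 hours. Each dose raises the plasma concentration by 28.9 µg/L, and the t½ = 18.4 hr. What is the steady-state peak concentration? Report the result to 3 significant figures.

k = ln 2 / 18.4 = 0.03767 hr⁻¹
Fraction remaining after one interval: e^(−kτ) = e^(−0.03767 × 38.0) = 0.2390
R = 1 / (1 − 0.2390) = 1.314
Css,max = 28.9 × 1.314 ≈ 38.0 µg/L

38.0 µg/L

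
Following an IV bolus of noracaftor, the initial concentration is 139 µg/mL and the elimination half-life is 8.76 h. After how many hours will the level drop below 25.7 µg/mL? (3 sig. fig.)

21.3 hours

k = ln 2 / 8.76 = 0.07913 h⁻¹
C(t) = C₀ e^(−kt)  ⇒  t = ln(C₀/C) / k
t = ln(139/25.7) / 0.07913 = 1.688 / 0.07913 ≈ 21.3 hours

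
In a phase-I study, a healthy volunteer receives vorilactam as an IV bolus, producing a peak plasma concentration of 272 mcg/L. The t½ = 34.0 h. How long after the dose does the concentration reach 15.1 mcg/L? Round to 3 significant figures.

142 hours

k = ln 2 / 34.0 = 0.02039 h⁻¹
C(t) = C₀ e^(−kt)  ⇒  t = ln(C₀/C) / k
t = ln(272/15.1) / 0.02039 = 2.891 / 0.02039 ≈ 142 hours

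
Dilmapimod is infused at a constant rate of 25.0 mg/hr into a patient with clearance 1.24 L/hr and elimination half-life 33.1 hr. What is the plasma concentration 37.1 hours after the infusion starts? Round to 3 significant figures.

Css = rate / CL = 25.0 / 1.24 = 20.16 µg/mL
k = ln 2 / 33.1 = 0.02094 hr⁻¹
C(t) = Css (1 − e^(−kt)) = 20.16 × (1 − e^(−0.7769)) = 20.16 × 0.5402 ≈ 10.9 µg/mL

10.9 µg/mL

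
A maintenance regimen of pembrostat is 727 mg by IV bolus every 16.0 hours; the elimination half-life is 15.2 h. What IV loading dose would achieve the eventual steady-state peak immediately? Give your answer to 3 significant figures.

k = ln 2 / 15.2 = 0.04560 h⁻¹
Accumulation ratio R = 1 / (1 − e^(−kτ)) = 1 / (1 − e^(−0.04560×16.0)) = 1 / (1 − 0.4821) = 1.931
Loading dose = maintenance dose × R = 727 × 1.931 ≈ 1400 mg

1400 mg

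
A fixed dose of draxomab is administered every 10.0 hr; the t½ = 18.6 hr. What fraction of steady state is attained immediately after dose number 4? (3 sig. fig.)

k = ln 2 / 18.6 = 0.03727 hr⁻¹
f_n = 1 − e^(−nkτ) = 1 − e^(−4 × 0.03727 × 10.0) = 1 − e^(−1.491) = 1 − 0.2252 ≈ 0.775

0.775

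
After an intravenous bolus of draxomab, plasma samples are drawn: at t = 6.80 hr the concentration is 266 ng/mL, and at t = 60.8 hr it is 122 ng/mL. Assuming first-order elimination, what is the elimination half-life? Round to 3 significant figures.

k = ln(C₁/C₂) / (t₂ − t₁) = ln(266/122) / (60.8 − 6.80)
  = 0.7795 / 54.00 = 0.01443 hr⁻¹
t½ = ln 2 / k = ln 2 / 0.01443 ≈ 48.0 hours

48.0 hours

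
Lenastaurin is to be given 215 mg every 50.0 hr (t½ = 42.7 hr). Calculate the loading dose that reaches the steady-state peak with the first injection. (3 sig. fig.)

387 mg

k = ln 2 / 42.7 = 0.01623 hr⁻¹
Accumulation ratio R = 1 / (1 − e^(−kτ)) = 1 / (1 − e^(−0.01623×50.0)) = 1 / (1 − 0.4441) = 1.799
Loading dose = maintenance dose × R = 215 × 1.799 ≈ 387 mg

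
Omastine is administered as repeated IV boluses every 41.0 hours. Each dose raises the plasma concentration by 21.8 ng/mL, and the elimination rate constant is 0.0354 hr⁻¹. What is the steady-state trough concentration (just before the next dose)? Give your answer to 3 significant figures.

Fraction remaining after one interval: e^(−kτ) = e^(−0.03540 × 41.0) = 0.2342
R = 1 / (1 − 0.2342) = 1.306
Css,max = 21.8 × 1.306 = 28.47 ng/mL
Css,min = Css,max × e^(−kτ) = 28.47 × 0.2342 ≈ 6.67 ng/mL

6.67 ng/mL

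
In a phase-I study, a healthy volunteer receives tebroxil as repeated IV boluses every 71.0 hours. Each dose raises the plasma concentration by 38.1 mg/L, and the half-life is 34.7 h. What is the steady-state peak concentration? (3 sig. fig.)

k = ln 2 / 34.7 = 0.01998 h⁻¹
Fraction remaining after one interval: e^(−kτ) = e^(−0.01998 × 71.0) = 0.2421
R = 1 / (1 − 0.2421) = 1.319
Css,max = 38.1 × 1.319 ≈ 50.3 mg/L

50.3 mg/L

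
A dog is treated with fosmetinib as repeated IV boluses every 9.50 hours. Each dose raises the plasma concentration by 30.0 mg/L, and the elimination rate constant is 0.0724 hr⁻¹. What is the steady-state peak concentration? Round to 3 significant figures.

60.3 mg/L

Fraction remaining after one interval: e^(−kτ) = e^(−0.07240 × 9.50) = 0.5027
R = 1 / (1 − 0.5027) = 2.011
Css,max = 30.0 × 2.011 ≈ 60.3 mg/L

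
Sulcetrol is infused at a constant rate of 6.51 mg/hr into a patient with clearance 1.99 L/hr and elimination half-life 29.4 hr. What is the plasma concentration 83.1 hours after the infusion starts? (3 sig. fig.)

2.81 µg/mL

Css = rate / CL = 6.51 / 1.99 = 3.271 µg/mL
k = ln 2 / 29.4 = 0.02358 hr⁻¹
C(t) = Css (1 − e^(−kt)) = 3.271 × (1 − e^(−1.959)) = 3.271 × 0.8590 ≈ 2.81 µg/mL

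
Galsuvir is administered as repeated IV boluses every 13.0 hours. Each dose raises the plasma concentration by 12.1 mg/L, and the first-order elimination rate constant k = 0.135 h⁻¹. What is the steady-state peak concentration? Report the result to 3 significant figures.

14.6 mg/L

Fraction remaining after one interval: e^(−kτ) = e^(−0.1350 × 13.0) = 0.1729
R = 1 / (1 − 0.1729) = 1.209
Css,max = 12.1 × 1.209 ≈ 14.6 mg/L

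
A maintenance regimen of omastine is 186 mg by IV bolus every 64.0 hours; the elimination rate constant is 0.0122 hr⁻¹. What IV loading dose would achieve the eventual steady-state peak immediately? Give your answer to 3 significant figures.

343 mg

Accumulation ratio R = 1 / (1 − e^(−kτ)) = 1 / (1 − e^(−0.01220×64.0)) = 1 / (1 − 0.4580) = 1.845
Loading dose = maintenance dose × R = 186 × 1.845 ≈ 343 mg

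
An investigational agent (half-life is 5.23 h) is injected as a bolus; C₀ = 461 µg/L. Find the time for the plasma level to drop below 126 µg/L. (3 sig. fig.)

9.79 hours

k = ln 2 / 5.23 = 0.1325 h⁻¹
C(t) = C₀ e^(−kt)  ⇒  t = ln(C₀/C) / k
t = ln(461/126) / 0.1325 = 1.297 / 0.1325 ≈ 9.79 hours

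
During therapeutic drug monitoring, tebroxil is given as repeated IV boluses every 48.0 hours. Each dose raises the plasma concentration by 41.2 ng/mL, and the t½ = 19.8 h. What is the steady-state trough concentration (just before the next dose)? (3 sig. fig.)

9.43 ng/mL

k = ln 2 / 19.8 = 0.03501 h⁻¹
Fraction remaining after one interval: e^(−kτ) = e^(−0.03501 × 48.0) = 0.1863
R = 1 / (1 − 0.1863) = 1.229
Css,max = 41.2 × 1.229 = 50.63 ng/mL
Css,min = Css,max × e^(−kτ) = 50.63 × 0.1863 ≈ 9.43 ng/mL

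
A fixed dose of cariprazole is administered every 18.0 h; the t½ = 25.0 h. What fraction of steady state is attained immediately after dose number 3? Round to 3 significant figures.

0.776

k = ln 2 / 25.0 = 0.02773 h⁻¹
f_n = 1 − e^(−nkτ) = 1 − e^(−3 × 0.02773 × 18.0) = 1 − e^(−1.497) = 1 − 0.2238 ≈ 0.776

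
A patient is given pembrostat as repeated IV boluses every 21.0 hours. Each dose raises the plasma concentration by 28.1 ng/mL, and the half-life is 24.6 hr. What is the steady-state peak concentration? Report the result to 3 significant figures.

62.9 ng/mL

k = ln 2 / 24.6 = 0.02818 hr⁻¹
Fraction remaining after one interval: e^(−kτ) = e^(−0.02818 × 21.0) = 0.5534
R = 1 / (1 − 0.5534) = 2.239
Css,max = 28.1 × 2.239 ≈ 62.9 ng/mL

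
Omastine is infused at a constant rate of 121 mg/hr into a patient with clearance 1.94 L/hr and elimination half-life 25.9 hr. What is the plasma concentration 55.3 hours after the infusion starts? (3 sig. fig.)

48.2 mg/L

Css = rate / CL = 121 / 1.94 = 62.37 mg/L
k = ln 2 / 25.9 = 0.02676 hr⁻¹
C(t) = Css (1 − e^(−kt)) = 62.37 × (1 − e^(−1.480)) = 62.37 × 0.7724 ≈ 48.2 mg/L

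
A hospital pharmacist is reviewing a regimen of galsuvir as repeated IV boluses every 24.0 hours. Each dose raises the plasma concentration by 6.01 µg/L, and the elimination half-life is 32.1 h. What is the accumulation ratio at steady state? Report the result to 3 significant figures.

2.47

k = ln 2 / 32.1 = 0.02159 h⁻¹
Fraction remaining after one interval: e^(−kτ) = e^(−0.02159 × 24.0) = 0.5956
R = 1 / (1 − 0.5956) = 1 / 0.4044 ≈ 2.47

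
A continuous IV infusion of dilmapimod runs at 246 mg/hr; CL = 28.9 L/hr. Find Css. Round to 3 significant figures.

8.51 µg/mL

Css = infusion rate / CL = 246 / 28.9 ≈ 8.51 µg/mL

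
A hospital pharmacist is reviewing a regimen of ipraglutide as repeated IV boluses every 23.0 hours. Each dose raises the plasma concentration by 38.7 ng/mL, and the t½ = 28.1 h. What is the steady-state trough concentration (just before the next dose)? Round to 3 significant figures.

50.7 ng/mL

k = ln 2 / 28.1 = 0.02467 h⁻¹
Fraction remaining after one interval: e^(−kτ) = e^(−0.02467 × 23.0) = 0.5670
R = 1 / (1 − 0.5670) = 2.310
Css,max = 38.7 × 2.310 = 89.38 ng/mL
Css,min = Css,max × e^(−kτ) = 89.38 × 0.5670 ≈ 50.7 ng/mL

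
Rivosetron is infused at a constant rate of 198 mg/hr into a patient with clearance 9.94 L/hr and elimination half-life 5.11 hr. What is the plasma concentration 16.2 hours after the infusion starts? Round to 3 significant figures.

Css = rate / CL = 198 / 9.94 = 19.92 mg/L
k = ln 2 / 5.11 = 0.1356 hr⁻¹
C(t) = Css (1 − e^(−kt)) = 19.92 × (1 − e^(−2.197)) = 19.92 × 0.8889 ≈ 17.7 mg/L

17.7 mg/L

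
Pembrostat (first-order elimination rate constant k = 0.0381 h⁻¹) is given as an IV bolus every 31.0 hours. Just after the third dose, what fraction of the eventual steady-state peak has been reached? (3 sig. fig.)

0.971

f_n = 1 − e^(−nkτ) = 1 − e^(−3 × 0.03810 × 31.0) = 1 − e^(−3.543) = 1 − 0.02892 ≈ 0.971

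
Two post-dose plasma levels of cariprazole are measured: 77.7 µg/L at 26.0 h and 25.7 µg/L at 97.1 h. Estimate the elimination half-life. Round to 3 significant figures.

k = ln(C₁/C₂) / (t₂ − t₁) = ln(77.7/25.7) / (97.1 − 26.0)
  = 1.106 / 71.10 = 0.01556 h⁻¹
t½ = ln 2 / k = ln 2 / 0.01556 ≈ 44.5 hours

44.5 hours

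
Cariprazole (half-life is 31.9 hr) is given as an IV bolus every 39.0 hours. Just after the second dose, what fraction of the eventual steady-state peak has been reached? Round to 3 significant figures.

k = ln 2 / 31.9 = 0.02173 hr⁻¹
f_n = 1 − e^(−nkτ) = 1 − e^(−2 × 0.02173 × 39.0) = 1 − e^(−1.695) = 1 − 0.1836 ≈ 0.816

0.816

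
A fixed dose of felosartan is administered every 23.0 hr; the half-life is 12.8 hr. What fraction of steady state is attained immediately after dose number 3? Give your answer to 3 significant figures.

k = ln 2 / 12.8 = 0.05415 hr⁻¹
f_n = 1 − e^(−nkτ) = 1 − e^(−3 × 0.05415 × 23.0) = 1 − e^(−3.736) = 1 − 0.02384 ≈ 0.976

0.976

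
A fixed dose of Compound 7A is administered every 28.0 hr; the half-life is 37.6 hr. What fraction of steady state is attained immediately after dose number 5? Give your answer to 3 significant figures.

0.924

k = ln 2 / 37.6 = 0.01843 hr⁻¹
f_n = 1 − e^(−nkτ) = 1 − e^(−5 × 0.01843 × 28.0) = 1 − e^(−2.581) = 1 − 0.07571 ≈ 0.924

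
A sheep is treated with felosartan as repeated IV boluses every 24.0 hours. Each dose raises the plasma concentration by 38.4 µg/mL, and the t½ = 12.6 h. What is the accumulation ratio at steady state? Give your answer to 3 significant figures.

1.36

k = ln 2 / 12.6 = 0.05501 h⁻¹
Fraction remaining after one interval: e^(−kτ) = e^(−0.05501 × 24.0) = 0.2671
R = 1 / (1 − 0.2671) = 1 / 0.7329 ≈ 1.36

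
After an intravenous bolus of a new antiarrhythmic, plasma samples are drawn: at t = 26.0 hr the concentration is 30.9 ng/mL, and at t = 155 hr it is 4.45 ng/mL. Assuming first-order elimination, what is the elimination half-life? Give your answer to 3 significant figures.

k = ln(C₁/C₂) / (t₂ − t₁) = ln(30.9/4.45) / (155 − 26.0)
  = 1.938 / 129.0 = 0.01502 hr⁻¹
t½ = ln 2 / k = ln 2 / 0.01502 ≈ 46.1 hours

46.1 hours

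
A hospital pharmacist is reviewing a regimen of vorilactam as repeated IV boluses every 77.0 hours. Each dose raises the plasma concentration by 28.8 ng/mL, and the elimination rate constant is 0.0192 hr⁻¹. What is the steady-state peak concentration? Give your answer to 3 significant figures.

Fraction remaining after one interval: e^(−kτ) = e^(−0.01920 × 77.0) = 0.2280
R = 1 / (1 − 0.2280) = 1.295
Css,max = 28.8 × 1.295 ≈ 37.3 ng/mL

37.3 ng/mL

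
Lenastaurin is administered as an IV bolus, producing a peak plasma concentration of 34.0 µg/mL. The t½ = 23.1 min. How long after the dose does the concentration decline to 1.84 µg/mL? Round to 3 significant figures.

k = ln 2 / 23.1 = 0.03001 min⁻¹
C(t) = C₀ e^(−kt)  ⇒  t = ln(C₀/C) / k
t = ln(34.0/1.84) / 0.03001 = 2.917 / 0.03001 ≈ 97.2 minutes

97.2 minutes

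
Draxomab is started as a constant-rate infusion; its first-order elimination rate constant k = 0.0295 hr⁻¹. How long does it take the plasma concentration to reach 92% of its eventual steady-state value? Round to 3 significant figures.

85.6 hours

f = 1 − e^(−kt)  ⇒  t = −ln(1 − f) / k
t = −ln(1 − 0.92) / 0.02950 = 2.526 / 0.02950 ≈ 85.6 hours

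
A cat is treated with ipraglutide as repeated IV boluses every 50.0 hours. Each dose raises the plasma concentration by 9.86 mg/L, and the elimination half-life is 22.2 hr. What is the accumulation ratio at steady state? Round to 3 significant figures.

1.27

k = ln 2 / 22.2 = 0.03122 hr⁻¹
Fraction remaining after one interval: e^(−kτ) = e^(−0.03122 × 50.0) = 0.2099
R = 1 / (1 − 0.2099) = 1 / 0.7901 ≈ 1.27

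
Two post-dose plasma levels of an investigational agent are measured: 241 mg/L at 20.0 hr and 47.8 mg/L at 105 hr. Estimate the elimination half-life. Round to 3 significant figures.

36.4 hours

k = ln(C₁/C₂) / (t₂ − t₁) = ln(241/47.8) / (105 − 20.0)
  = 1.618 / 85.00 = 0.01903 hr⁻¹
t½ = ln 2 / k = ln 2 / 0.01903 ≈ 36.4 hours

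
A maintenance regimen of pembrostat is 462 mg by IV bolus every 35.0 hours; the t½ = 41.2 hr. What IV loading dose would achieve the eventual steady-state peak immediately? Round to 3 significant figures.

1040 mg

k = ln 2 / 41.2 = 0.01682 hr⁻¹
Accumulation ratio R = 1 / (1 − e^(−kτ)) = 1 / (1 − e^(−0.01682×35.0)) = 1 / (1 − 0.5550) = 2.247
Loading dose = maintenance dose × R = 462 × 2.247 ≈ 1040 mg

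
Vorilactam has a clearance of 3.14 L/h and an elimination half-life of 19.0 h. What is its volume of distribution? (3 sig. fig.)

86.1 L

k = ln 2 / t½ = ln 2 / 19.0 = 0.03648 h⁻¹
V = CL / k = 3.14 / 0.03648 ≈ 86.1 L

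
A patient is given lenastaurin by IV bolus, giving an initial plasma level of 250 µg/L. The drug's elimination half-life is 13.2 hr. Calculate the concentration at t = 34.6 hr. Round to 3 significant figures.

k = ln 2 / 13.2 = 0.05251 hr⁻¹
34.6 hr is 2.621 half-lives, so C = 250 × (1/2)^2.621 = 250 × 0.1625 ≈ 40.6 µg/L

40.6 µg/L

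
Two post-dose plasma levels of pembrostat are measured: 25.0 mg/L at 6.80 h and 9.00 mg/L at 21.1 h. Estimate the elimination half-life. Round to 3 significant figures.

9.70 hours

k = ln(C₁/C₂) / (t₂ − t₁) = ln(25.0/9.00) / (21.1 − 6.80)
  = 1.022 / 14.30 = 0.07144 h⁻¹
t½ = ln 2 / k = ln 2 / 0.07144 ≈ 9.70 hours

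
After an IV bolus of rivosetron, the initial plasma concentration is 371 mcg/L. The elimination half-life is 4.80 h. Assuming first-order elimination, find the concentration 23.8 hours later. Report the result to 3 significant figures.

11.9 mcg/L

k = ln 2 / 4.80 = 0.1444 h⁻¹
23.8 h is 4.958 half-lives, so C = 371 × (1/2)^4.958 = 371 × 0.03217 ≈ 11.9 mcg/L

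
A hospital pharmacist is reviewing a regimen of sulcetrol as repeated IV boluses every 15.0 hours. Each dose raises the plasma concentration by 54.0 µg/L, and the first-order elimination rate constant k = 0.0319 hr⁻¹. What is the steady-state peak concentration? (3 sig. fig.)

Fraction remaining after one interval: e^(−kτ) = e^(−0.03190 × 15.0) = 0.6197
R = 1 / (1 − 0.6197) = 2.630
Css,max = 54.0 × 2.630 ≈ 142 µg/L

142 µg/L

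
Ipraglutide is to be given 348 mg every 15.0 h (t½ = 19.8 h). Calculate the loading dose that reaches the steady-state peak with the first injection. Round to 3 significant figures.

852 mg

k = ln 2 / 19.8 = 0.03501 h⁻¹
Accumulation ratio R = 1 / (1 − e^(−kτ)) = 1 / (1 − e^(−0.03501×15.0)) = 1 / (1 − 0.5915) = 2.448
Loading dose = maintenance dose × R = 348 × 2.448 ≈ 852 mg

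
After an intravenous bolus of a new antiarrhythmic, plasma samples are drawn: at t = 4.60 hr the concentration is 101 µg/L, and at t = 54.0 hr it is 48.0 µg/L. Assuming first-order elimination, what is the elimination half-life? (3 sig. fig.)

46.0 hours

k = ln(C₁/C₂) / (t₂ − t₁) = ln(101/48.0) / (54.0 − 4.60)
  = 0.7439 / 49.40 = 0.01506 hr⁻¹
t½ = ln 2 / k = ln 2 / 0.01506 ≈ 46.0 hours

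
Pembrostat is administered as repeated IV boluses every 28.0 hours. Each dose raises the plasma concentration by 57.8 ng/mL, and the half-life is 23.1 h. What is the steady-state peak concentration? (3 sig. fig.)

k = ln 2 / 23.1 = 0.03001 h⁻¹
Fraction remaining after one interval: e^(−kτ) = e^(−0.03001 × 28.0) = 0.4316
R = 1 / (1 − 0.4316) = 1.759
Css,max = 57.8 × 1.759 ≈ 102 ng/mL

102 ng/mL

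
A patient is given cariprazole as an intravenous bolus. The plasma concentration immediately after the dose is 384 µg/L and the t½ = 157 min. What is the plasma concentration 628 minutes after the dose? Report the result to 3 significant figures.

k = ln 2 / 157 = 0.004415 min⁻¹
628 min is 4.000 half-lives, so C = 384 × (1/2)^4.000 = 384 × 0.06250 ≈ 24.0 µg/L

24.0 µg/L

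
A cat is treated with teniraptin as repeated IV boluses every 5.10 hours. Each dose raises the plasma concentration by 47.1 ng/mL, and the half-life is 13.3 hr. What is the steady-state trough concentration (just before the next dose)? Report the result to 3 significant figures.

155 ng/mL

k = ln 2 / 13.3 = 0.05212 hr⁻¹
Fraction remaining after one interval: e^(−kτ) = e^(−0.05212 × 5.10) = 0.7666
R = 1 / (1 − 0.7666) = 4.284
Css,max = 47.1 × 4.284 = 201.8 ng/mL
Css,min = Css,max × e^(−kτ) = 201.8 × 0.7666 ≈ 155 ng/mL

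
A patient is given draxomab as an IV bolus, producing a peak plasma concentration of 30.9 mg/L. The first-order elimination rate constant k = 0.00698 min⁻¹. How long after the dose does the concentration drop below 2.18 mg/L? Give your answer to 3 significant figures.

380 minutes

C(t) = C₀ e^(−kt)  ⇒  t = ln(C₀/C) / k
t = ln(30.9/2.18) / 0.006980 = 2.651 / 0.006980 ≈ 380 minutes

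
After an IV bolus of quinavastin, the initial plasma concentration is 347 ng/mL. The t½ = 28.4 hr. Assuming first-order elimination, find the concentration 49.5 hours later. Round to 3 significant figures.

k = ln 2 / 28.4 = 0.02441 hr⁻¹
49.5 hr is 1.743 half-lives, so C = 347 × (1/2)^1.743 = 347 × 0.2988 ≈ 104 ng/mL

104 ng/mL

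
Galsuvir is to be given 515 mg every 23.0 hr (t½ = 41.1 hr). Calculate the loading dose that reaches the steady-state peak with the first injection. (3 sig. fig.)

1600 mg

k = ln 2 / 41.1 = 0.01686 hr⁻¹
Accumulation ratio R = 1 / (1 − e^(−kτ)) = 1 / (1 − e^(−0.01686×23.0)) = 1 / (1 − 0.6785) = 3.110
Loading dose = maintenance dose × R = 515 × 3.110 ≈ 1600 mg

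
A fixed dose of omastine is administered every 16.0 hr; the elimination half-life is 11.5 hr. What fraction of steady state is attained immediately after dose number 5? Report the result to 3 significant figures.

k = ln 2 / 11.5 = 0.06027 hr⁻¹
f_n = 1 − e^(−nkτ) = 1 − e^(−5 × 0.06027 × 16.0) = 1 − e^(−4.822) = 1 − 0.008052 ≈ 0.992

0.992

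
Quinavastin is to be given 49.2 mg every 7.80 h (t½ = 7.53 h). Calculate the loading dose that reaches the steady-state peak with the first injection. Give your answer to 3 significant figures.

96.0 mg

k = ln 2 / 7.53 = 0.09205 h⁻¹
Accumulation ratio R = 1 / (1 − e^(−kτ)) = 1 / (1 − e^(−0.09205×7.80)) = 1 / (1 − 0.4877) = 1.952
Loading dose = maintenance dose × R = 49.2 × 1.952 ≈ 96.0 mg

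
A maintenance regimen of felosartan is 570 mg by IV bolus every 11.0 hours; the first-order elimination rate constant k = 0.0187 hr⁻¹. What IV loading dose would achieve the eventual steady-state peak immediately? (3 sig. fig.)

Accumulation ratio R = 1 / (1 − e^(−kτ)) = 1 / (1 − e^(−0.01870×11.0)) = 1 / (1 − 0.8141) = 5.379
Loading dose = maintenance dose × R = 570 × 5.379 ≈ 3070 mg

3070 mg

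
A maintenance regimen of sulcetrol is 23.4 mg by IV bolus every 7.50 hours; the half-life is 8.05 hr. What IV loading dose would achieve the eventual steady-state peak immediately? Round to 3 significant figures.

k = ln 2 / 8.05 = 0.08611 hr⁻¹
Accumulation ratio R = 1 / (1 − e^(−kτ)) = 1 / (1 − e^(−0.08611×7.50)) = 1 / (1 − 0.5242) = 2.102
Loading dose = maintenance dose × R = 23.4 × 2.102 ≈ 49.2 mg

49.2 mg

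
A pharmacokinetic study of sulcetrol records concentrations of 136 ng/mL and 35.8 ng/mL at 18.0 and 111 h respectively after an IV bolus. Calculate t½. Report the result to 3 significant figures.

k = ln(C₁/C₂) / (t₂ − t₁) = ln(136/35.8) / (111 − 18.0)
  = 1.335 / 93.00 = 0.01435 h⁻¹
t½ = ln 2 / k = ln 2 / 0.01435 ≈ 48.3 hours

48.3 hours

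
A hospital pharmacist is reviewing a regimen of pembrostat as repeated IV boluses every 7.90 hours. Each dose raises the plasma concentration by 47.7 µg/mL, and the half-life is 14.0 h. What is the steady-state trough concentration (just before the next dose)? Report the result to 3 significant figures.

k = ln 2 / 14.0 = 0.04951 h⁻¹
Fraction remaining after one interval: e^(−kτ) = e^(−0.04951 × 7.90) = 0.6763
R = 1 / (1 − 0.6763) = 3.089
Css,max = 47.7 × 3.089 = 147.4 µg/mL
Css,min = Css,max × e^(−kτ) = 147.4 × 0.6763 ≈ 99.7 µg/mL

99.7 µg/mL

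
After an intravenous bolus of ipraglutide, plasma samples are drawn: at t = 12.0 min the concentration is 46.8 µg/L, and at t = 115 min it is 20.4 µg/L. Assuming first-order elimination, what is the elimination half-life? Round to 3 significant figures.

86.0 minutes

k = ln(C₁/C₂) / (t₂ − t₁) = ln(46.8/20.4) / (115 − 12.0)
  = 0.8303 / 103.0 = 0.008062 min⁻¹
t½ = ln 2 / k = ln 2 / 0.008062 ≈ 86.0 minutes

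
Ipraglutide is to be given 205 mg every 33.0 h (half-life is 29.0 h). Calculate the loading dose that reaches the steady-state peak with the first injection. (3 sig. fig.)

k = ln 2 / 29.0 = 0.02390 h⁻¹
Accumulation ratio R = 1 / (1 − e^(−kτ)) = 1 / (1 − e^(−0.02390×33.0)) = 1 / (1 − 0.4544) = 1.833
Loading dose = maintenance dose × R = 205 × 1.833 ≈ 376 mg

376 mg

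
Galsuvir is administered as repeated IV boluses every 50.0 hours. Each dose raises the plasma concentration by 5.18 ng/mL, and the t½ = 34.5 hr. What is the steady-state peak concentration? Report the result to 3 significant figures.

8.17 ng/mL

k = ln 2 / 34.5 = 0.02009 hr⁻¹
Fraction remaining after one interval: e^(−kτ) = e^(−0.02009 × 50.0) = 0.3662
R = 1 / (1 − 0.3662) = 1.578
Css,max = 5.18 × 1.578 ≈ 8.17 ng/mL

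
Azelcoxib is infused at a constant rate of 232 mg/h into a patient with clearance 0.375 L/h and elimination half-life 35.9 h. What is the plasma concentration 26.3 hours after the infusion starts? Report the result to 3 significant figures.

246 µg/mL

Css = rate / CL = 232 / 0.375 = 618.7 µg/mL
k = ln 2 / 35.9 = 0.01931 h⁻¹
C(t) = Css (1 − e^(−kt)) = 618.7 × (1 − e^(−0.5078)) = 618.7 × 0.3982 ≈ 246 µg/mL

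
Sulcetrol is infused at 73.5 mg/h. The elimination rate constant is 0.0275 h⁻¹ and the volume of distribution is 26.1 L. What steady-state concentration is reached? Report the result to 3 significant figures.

CL = k · V = 0.0275 × 26.1 = 0.7177 L/h
Css = rate / CL = 73.5 / 0.7177 ≈ 102 µg/mL

102 µg/mL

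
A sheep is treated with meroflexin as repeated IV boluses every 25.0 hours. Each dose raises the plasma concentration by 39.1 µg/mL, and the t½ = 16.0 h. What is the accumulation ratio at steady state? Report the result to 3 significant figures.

1.51

k = ln 2 / 16.0 = 0.04332 h⁻¹
Fraction remaining after one interval: e^(−kτ) = e^(−0.04332 × 25.0) = 0.3386
R = 1 / (1 − 0.3386) = 1 / 0.6614 ≈ 1.51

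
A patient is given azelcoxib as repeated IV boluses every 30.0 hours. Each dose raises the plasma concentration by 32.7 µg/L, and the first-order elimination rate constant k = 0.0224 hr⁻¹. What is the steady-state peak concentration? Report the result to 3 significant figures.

66.8 µg/L

Fraction remaining after one interval: e^(−kτ) = e^(−0.02240 × 30.0) = 0.5107
R = 1 / (1 − 0.5107) = 2.044
Css,max = 32.7 × 2.044 ≈ 66.8 µg/L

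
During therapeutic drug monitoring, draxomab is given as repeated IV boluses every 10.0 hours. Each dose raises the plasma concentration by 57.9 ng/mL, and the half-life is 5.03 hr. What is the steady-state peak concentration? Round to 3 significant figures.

77.4 ng/mL

k = ln 2 / 5.03 = 0.1378 hr⁻¹
Fraction remaining after one interval: e^(−kτ) = e^(−0.1378 × 10.0) = 0.2521
R = 1 / (1 − 0.2521) = 1.337
Css,max = 57.9 × 1.337 ≈ 77.4 ng/mL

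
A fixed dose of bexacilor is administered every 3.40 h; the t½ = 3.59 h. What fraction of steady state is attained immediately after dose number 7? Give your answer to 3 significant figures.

k = ln 2 / 3.59 = 0.1931 h⁻¹
f_n = 1 − e^(−nkτ) = 1 − e^(−7 × 0.1931 × 3.40) = 1 − e^(−4.595) = 1 − 0.01010 ≈ 0.990

0.990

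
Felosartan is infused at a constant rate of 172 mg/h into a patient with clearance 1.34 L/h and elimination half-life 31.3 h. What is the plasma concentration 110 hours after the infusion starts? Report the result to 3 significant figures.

Css = rate / CL = 172 / 1.34 = 128.4 µg/mL
k = ln 2 / 31.3 = 0.02215 h⁻¹
C(t) = Css (1 − e^(−kt)) = 128.4 × (1 − e^(−2.436)) = 128.4 × 0.9125 ≈ 117 µg/mL

117 µg/mL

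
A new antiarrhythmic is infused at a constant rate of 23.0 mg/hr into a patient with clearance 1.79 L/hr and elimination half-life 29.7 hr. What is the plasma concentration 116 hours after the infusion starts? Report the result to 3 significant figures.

Css = rate / CL = 23.0 / 1.79 = 12.85 µg/mL
k = ln 2 / 29.7 = 0.02334 hr⁻¹
C(t) = Css (1 − e^(−kt)) = 12.85 × (1 − e^(−2.707)) = 12.85 × 0.9333 ≈ 12.0 µg/mL

12.0 µg/mL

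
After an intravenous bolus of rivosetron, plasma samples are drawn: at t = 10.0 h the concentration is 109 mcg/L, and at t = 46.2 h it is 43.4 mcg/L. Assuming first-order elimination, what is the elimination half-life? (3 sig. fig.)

27.2 hours

k = ln(C₁/C₂) / (t₂ − t₁) = ln(109/43.4) / (46.2 − 10.0)
  = 0.9209 / 36.20 = 0.02544 h⁻¹
t½ = ln 2 / k = ln 2 / 0.02544 ≈ 27.2 hours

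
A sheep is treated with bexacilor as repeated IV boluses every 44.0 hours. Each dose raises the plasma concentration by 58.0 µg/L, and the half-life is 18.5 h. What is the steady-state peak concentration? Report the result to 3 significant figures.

71.8 µg/L

k = ln 2 / 18.5 = 0.03747 h⁻¹
Fraction remaining after one interval: e^(−kτ) = e^(−0.03747 × 44.0) = 0.1923
R = 1 / (1 − 0.1923) = 1.238
Css,max = 58.0 × 1.238 ≈ 71.8 µg/L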